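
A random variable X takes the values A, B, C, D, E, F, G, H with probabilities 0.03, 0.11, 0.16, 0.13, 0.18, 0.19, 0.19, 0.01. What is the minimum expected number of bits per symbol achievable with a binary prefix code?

2.81 bits/symbol

Repeatedly combine the two least-probable nodes; the expected code length is the sum of the merged weights.
merge 1/100 + 3/100 → 1/25
merge 1/25 + 11/100 → 3/20
merge 13/100 + 3/20 → 7/25
merge 4/25 + 9/50 → 17/50
merge 19/100 + 19/100 → 19/50
merge 7/25 + 17/50 → 31/50
merge 19/50 + 31/50 → 1
L = 1/25 + 3/20 + 7/25 + 17/50 + 19/50 + 31/50 + 1 = 281/100 = 2.81 bits/symbol.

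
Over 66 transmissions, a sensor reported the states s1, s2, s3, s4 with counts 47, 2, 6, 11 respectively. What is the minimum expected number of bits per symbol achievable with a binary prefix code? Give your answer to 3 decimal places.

1.409 bits/symbol

Probabilities are the counts divided by 66.
Repeatedly combine the two least-probable nodes; the expected code length is the sum of the merged weights.
merge 1/33 + 1/11 → 4/33
merge 4/33 + 1/6 → 19/66
merge 19/66 + 47/66 → 1
L = 4/33 + 19/66 + 1 = 31/22 ≈ 1.409 bits/symbol.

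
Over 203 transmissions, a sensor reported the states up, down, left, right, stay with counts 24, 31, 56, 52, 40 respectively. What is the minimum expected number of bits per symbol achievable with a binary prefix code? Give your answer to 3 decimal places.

2.271 bits/symbol

Probabilities are the counts divided by 203.
Repeatedly combine the two least-probable nodes; the expected code length is the sum of the merged weights.
merge 24/203 + 31/203 → 55/203
merge 40/203 + 52/203 → 92/203
merge 55/203 + 8/29 → 111/203
merge 92/203 + 111/203 → 1
L = 55/203 + 92/203 + 111/203 + 1 = 461/203 ≈ 2.271 bits/symbol.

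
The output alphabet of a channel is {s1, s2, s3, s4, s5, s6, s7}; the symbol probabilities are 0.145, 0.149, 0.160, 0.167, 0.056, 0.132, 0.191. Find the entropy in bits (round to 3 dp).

H = −Σ pᵢ log₂ pᵢ.
−0.145·log₂(0.145) = 0.4040
−0.149·log₂(0.149) = 0.4092
−0.160·log₂(0.160) = 0.4230
−0.167·log₂(0.167) = 0.4312
−0.056·log₂(0.056) = 0.2329
−0.132·log₂(0.132) = 0.3856
−0.191·log₂(0.191) = 0.4562
Sum ≈ 2.7421 → 2.742 bits.

2.742 bits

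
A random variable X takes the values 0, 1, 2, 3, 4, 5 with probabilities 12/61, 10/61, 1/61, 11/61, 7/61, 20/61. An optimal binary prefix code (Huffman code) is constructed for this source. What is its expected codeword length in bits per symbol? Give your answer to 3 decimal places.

Repeatedly combine the two least-probable nodes; the expected code length is the sum of the merged weights.
merge 1/61 + 7/61 → 8/61
merge 8/61 + 10/61 → 18/61
merge 11/61 + 12/61 → 23/61
merge 18/61 + 20/61 → 38/61
merge 23/61 + 38/61 → 1
L = 8/61 + 18/61 + 23/61 + 38/61 + 1 = 148/61 ≈ 2.426 bits/symbol.

2.426 bits/symbol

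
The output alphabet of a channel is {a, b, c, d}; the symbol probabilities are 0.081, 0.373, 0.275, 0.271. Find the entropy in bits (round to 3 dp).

1.847 bits

H = −Σ pᵢ log₂ pᵢ.
−0.081·log₂(0.081) = 0.2937
−0.373·log₂(0.373) = 0.5307
−0.275·log₂(0.275) = 0.5122
−0.271·log₂(0.271) = 0.5105
Sum ≈ 1.8470 → 1.847 bits.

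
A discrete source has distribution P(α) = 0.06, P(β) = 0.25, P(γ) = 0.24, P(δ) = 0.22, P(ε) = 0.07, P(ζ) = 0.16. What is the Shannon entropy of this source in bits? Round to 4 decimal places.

2.4098 bits

H = −Σ pᵢ log₂ pᵢ.
−0.06·log₂(0.06) = 0.2435
−0.25·log₂(0.25) = 0.5000
−0.24·log₂(0.24) = 0.4941
−0.22·log₂(0.22) = 0.4806
−0.07·log₂(0.07) = 0.2686
−0.16·log₂(0.16) = 0.4230
Sum ≈ 2.4098 → 2.4098 bits.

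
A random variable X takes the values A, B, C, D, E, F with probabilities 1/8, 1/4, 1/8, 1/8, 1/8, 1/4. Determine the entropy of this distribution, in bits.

2.5 bits

Each probability is a power of 1/2, so log₂(1/p) is an integer.
H = Σ p·log₂(1/p) = 1/8·3 + 1/4·2 + 1/8·3 + 1/8·3 + 1/8·3 + 1/4·2 = 2.5 bits.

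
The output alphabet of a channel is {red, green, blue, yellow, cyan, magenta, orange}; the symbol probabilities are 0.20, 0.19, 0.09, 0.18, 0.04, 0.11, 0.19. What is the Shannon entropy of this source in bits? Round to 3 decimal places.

2.669 bits

H = −Σ pᵢ log₂ pᵢ.
−0.20·log₂(0.20) = 0.4644
−0.19·log₂(0.19) = 0.4552
−0.09·log₂(0.09) = 0.3127
−0.18·log₂(0.18) = 0.4453
−0.04·log₂(0.04) = 0.1858
−0.11·log₂(0.11) = 0.3503
−0.19·log₂(0.19) = 0.4552
Sum ≈ 2.6688 → 2.669 bits.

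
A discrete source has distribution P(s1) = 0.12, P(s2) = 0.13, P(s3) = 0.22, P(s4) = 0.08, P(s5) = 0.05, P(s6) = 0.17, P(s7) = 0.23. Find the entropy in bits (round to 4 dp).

2.6601 bits

H = −Σ pᵢ log₂ pᵢ.
−0.12·log₂(0.12) = 0.3671
−0.13·log₂(0.13) = 0.3826
−0.22·log₂(0.22) = 0.4806
−0.08·log₂(0.08) = 0.2915
−0.05·log₂(0.05) = 0.2161
−0.17·log₂(0.17) = 0.4346
−0.23·log₂(0.23) = 0.4877
Sum ≈ 2.6601 → 2.6601 bits.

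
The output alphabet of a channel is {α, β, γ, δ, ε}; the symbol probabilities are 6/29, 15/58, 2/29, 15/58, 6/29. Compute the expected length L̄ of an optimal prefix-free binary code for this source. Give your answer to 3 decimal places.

2.276 bits/symbol

Repeatedly combine the two least-probable nodes; the expected code length is the sum of the merged weights.
merge 2/29 + 6/29 → 8/29
merge 6/29 + 15/58 → 27/58
merge 15/58 + 8/29 → 31/58
merge 27/58 + 31/58 → 1
L = 8/29 + 27/58 + 31/58 + 1 = 66/29 ≈ 2.276 bits/symbol.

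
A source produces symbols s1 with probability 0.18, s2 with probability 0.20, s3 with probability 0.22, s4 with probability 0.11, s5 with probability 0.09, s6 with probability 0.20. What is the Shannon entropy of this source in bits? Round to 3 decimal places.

2.518 bits

H = −Σ pᵢ log₂ pᵢ.
−0.18·log₂(0.18) = 0.4453
−0.20·log₂(0.20) = 0.4644
−0.22·log₂(0.22) = 0.4806
−0.11·log₂(0.11) = 0.3503
−0.09·log₂(0.09) = 0.3127
−0.20·log₂(0.20) = 0.4644
Sum ≈ 2.5176 → 2.518 bits.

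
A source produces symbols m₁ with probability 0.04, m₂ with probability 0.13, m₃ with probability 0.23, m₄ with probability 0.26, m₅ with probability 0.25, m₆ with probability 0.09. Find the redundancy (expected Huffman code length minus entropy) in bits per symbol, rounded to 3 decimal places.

0.016 bits

Entropy H = −Σ p log₂ p ≈ 2.3740 bits.
Huffman merges: 1/25+9/100→13/100; 13/100+13/100→13/50; 23/100+1/4→12/25; 13/50+13/50→13/25; 12/25+13/25→1. L = 239/100 ≈ 2.3900.
L − H = 2.3900 − 2.3740 = 0.016 bits.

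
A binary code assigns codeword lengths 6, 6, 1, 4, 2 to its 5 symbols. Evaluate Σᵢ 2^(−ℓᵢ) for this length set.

With common denominator 2^6 = 64: Σ 2^(−ℓᵢ) = 1/64 + 1/64 + 32/64 + 4/64 + 16/64 = 54/64 = 0.84375.

0.84375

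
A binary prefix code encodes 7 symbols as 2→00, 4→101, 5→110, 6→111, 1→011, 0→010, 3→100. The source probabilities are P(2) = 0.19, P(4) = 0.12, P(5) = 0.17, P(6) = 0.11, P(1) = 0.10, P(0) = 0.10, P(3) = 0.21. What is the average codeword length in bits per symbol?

L̄ = Σ pᵢ·ℓᵢ = 0.19·2 + 0.12·3 + 0.17·3 + 0.11·3 + 0.10·3 + 0.10·3 + 0.21·3 = 2.81 bits/symbol.

2.81 bits/symbol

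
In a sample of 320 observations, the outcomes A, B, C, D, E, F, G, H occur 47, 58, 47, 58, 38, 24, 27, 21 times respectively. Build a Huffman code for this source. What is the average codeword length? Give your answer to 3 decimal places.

2.959 bits/symbol

Probabilities are the counts divided by 320.
Repeatedly combine the two least-probable nodes; the expected code length is the sum of the merged weights.
merge 21/320 + 3/40 → 9/64
merge 27/320 + 19/160 → 13/64
merge 9/64 + 47/320 → 23/80
merge 47/320 + 29/160 → 21/64
merge 29/160 + 13/64 → 123/320
merge 23/80 + 21/64 → 197/320
merge 123/320 + 197/320 → 1
L = 9/64 + 13/64 + 23/80 + 21/64 + 123/320 + 197/320 + 1 = 947/320 ≈ 2.959 bits/symbol.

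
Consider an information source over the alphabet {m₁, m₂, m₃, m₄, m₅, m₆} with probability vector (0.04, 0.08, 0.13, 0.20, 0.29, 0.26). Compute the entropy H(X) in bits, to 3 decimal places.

2.347 bits

H = −Σ pᵢ log₂ pᵢ.
−0.04·log₂(0.04) = 0.1858
−0.08·log₂(0.08) = 0.2915
−0.13·log₂(0.13) = 0.3826
−0.20·log₂(0.20) = 0.4644
−0.29·log₂(0.29) = 0.5179
−0.26·log₂(0.26) = 0.5053
Sum ≈ 2.3475 → 2.347 bits.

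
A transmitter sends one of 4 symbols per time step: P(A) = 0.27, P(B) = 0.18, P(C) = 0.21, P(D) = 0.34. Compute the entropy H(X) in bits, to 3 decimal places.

1.957 bits

H = −Σ pᵢ log₂ pᵢ.
−0.27·log₂(0.27) = 0.5100
−0.18·log₂(0.18) = 0.4453
−0.21·log₂(0.21) = 0.4728
−0.34·log₂(0.34) = 0.5292
Sum ≈ 1.9573 → 1.957 bits.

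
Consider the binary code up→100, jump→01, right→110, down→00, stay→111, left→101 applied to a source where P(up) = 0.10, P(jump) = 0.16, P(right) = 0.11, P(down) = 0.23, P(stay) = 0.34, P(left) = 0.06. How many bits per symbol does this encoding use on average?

L̄ = Σ pᵢ·ℓᵢ = 0.10·3 + 0.16·2 + 0.11·3 + 0.23·2 + 0.34·3 + 0.06·3 = 2.61 bits/symbol.

2.61 bits/symbol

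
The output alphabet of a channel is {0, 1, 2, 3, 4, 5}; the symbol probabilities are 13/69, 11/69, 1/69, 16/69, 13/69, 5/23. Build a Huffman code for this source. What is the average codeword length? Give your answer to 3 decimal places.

Repeatedly combine the two least-probable nodes; the expected code length is the sum of the merged weights.
merge 1/69 + 11/69 → 4/23
merge 4/23 + 13/69 → 25/69
merge 13/69 + 5/23 → 28/69
merge 16/69 + 25/69 → 41/69
merge 28/69 + 41/69 → 1
L = 4/23 + 25/69 + 28/69 + 41/69 + 1 = 175/69 ≈ 2.536 bits/symbol.

2.536 bits/symbol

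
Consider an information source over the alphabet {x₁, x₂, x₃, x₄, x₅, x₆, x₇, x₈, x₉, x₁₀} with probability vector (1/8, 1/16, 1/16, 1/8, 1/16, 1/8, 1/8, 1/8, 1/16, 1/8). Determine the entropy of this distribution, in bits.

Each probability is a power of 1/2, so log₂(1/p) is an integer.
H = Σ p·log₂(1/p) = 1/8·3 + 1/16·4 + 1/16·4 + 1/8·3 + 1/16·4 + 1/8·3 + 1/8·3 + 1/8·3 + 1/16·4 + 1/8·3 = 3.25 bits.

3.25 bits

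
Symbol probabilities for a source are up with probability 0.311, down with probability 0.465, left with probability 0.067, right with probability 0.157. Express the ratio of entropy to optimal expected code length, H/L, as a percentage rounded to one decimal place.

97.7%

Entropy H = −Σ p log₂ p ≈ 1.7184 bits.
Huffman merges: 67/1000+157/1000→28/125; 28/125+311/1000→107/200; 93/200+107/200→1. L = 1759/1000 ≈ 1.7590.
Efficiency = H/L = 1.7184/1.7590 = 97.7%.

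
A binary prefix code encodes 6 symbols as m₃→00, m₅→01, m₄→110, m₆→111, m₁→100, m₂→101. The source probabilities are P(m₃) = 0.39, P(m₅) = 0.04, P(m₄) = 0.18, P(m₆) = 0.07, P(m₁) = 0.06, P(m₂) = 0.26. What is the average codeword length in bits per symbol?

2.57 bits/symbol

L̄ = Σ pᵢ·ℓᵢ = 0.39·2 + 0.04·2 + 0.18·3 + 0.07·3 + 0.06·3 + 0.26·3 = 2.57 bits/symbol.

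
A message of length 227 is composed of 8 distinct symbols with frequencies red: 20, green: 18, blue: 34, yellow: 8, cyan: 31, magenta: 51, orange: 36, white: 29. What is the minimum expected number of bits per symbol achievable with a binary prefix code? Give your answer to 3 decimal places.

2.890 bits/symbol

Probabilities are the counts divided by 227.
Repeatedly combine the two least-probable nodes; the expected code length is the sum of the merged weights.
merge 8/227 + 18/227 → 26/227
merge 20/227 + 26/227 → 46/227
merge 29/227 + 31/227 → 60/227
merge 34/227 + 36/227 → 70/227
merge 46/227 + 51/227 → 97/227
merge 60/227 + 70/227 → 130/227
merge 97/227 + 130/227 → 1
L = 26/227 + 46/227 + 60/227 + 70/227 + 97/227 + 130/227 + 1 = 656/227 ≈ 2.890 bits/symbol.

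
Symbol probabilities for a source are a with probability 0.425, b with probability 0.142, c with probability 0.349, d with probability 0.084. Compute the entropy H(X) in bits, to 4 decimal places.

H = −Σ pᵢ log₂ pᵢ.
−0.425·log₂(0.425) = 0.5246
−0.142·log₂(0.142) = 0.3999
−0.349·log₂(0.349) = 0.5300
−0.084·log₂(0.084) = 0.3002
Sum ≈ 1.7547 → 1.7547 bits.

1.7547 bits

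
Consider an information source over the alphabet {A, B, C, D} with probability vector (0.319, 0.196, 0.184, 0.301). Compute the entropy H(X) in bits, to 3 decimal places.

1.957 bits

H = −Σ pᵢ log₂ pᵢ.
−0.319·log₂(0.319) = 0.5258
−0.196·log₂(0.196) = 0.4608
−0.184·log₂(0.184) = 0.4494
−0.301·log₂(0.301) = 0.5214
Sum ≈ 1.9574 → 1.957 bits.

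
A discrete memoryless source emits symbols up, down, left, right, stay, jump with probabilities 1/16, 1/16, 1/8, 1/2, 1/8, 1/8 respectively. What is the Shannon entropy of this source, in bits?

Each probability is a power of 1/2, so log₂(1/p) is an integer.
H = Σ p·log₂(1/p) = 1/16·4 + 1/16·4 + 1/8·3 + 1/2·1 + 1/8·3 + 1/8·3 = 2.125 bits.

2.125 bits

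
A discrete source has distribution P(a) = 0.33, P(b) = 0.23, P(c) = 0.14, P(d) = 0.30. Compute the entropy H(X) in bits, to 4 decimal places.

1.9337 bits

H = −Σ pᵢ log₂ pᵢ.
−0.33·log₂(0.33) = 0.5278
−0.23·log₂(0.23) = 0.4877
−0.14·log₂(0.14) = 0.3971
−0.30·log₂(0.30) = 0.5211
Sum ≈ 1.9337 → 1.9337 bits.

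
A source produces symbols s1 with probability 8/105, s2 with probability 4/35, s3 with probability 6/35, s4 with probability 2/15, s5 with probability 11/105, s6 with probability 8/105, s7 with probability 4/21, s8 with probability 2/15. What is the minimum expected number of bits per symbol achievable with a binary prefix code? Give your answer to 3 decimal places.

Repeatedly combine the two least-probable nodes; the expected code length is the sum of the merged weights.
merge 8/105 + 8/105 → 16/105
merge 11/105 + 4/35 → 23/105
merge 2/15 + 2/15 → 4/15
merge 16/105 + 6/35 → 34/105
merge 4/21 + 23/105 → 43/105
merge 4/15 + 34/105 → 62/105
merge 43/105 + 62/105 → 1
L = 16/105 + 23/105 + 4/15 + 34/105 + 43/105 + 62/105 + 1 = 311/105 ≈ 2.962 bits/symbol.

2.962 bits/symbol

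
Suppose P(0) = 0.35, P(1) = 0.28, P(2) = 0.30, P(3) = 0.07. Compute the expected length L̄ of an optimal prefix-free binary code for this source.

2 bits/symbol

Repeatedly combine the two least-probable nodes; the expected code length is the sum of the merged weights.
merge 7/100 + 7/25 → 7/20
merge 3/10 + 7/20 → 13/20
merge 7/20 + 13/20 → 1
L = 7/20 + 13/20 + 1 = 2 bits/symbol.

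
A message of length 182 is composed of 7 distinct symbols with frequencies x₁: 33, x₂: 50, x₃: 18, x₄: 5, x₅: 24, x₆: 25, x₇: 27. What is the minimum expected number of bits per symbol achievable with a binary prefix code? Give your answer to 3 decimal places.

Probabilities are the counts divided by 182.
Repeatedly combine the two least-probable nodes; the expected code length is the sum of the merged weights.
merge 5/182 + 9/91 → 23/182
merge 23/182 + 12/91 → 47/182
merge 25/182 + 27/182 → 2/7
merge 33/182 + 47/182 → 40/91
merge 25/91 + 2/7 → 51/91
merge 40/91 + 51/91 → 1
L = 23/182 + 47/182 + 2/7 + 40/91 + 51/91 + 1 = 243/91 ≈ 2.670 bits/symbol.

2.670 bits/symbol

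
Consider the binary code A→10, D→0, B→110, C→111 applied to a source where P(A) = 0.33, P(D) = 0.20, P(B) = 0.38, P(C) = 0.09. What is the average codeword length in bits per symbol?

L̄ = Σ pᵢ·ℓᵢ = 0.33·2 + 0.20·1 + 0.38·3 + 0.09·3 = 2.27 bits/symbol.

2.27 bits/symbol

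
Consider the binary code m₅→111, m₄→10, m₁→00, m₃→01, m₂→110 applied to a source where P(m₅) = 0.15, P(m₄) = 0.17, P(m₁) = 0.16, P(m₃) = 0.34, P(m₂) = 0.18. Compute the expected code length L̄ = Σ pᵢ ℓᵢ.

2.33 bits/symbol

L̄ = Σ pᵢ·ℓᵢ = 0.15·3 + 0.17·2 + 0.16·2 + 0.34·2 + 0.18·3 = 2.33 bits/symbol.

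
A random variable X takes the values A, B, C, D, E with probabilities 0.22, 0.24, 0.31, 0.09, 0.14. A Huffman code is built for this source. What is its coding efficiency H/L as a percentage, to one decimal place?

99.0%

Entropy H = −Σ p log₂ p ≈ 2.2083 bits.
Huffman merges: 9/100+7/50→23/100; 11/50+23/100→9/20; 6/25+31/100→11/20; 9/20+11/20→1. L = 223/100 ≈ 2.2300.
Efficiency = H/L = 2.2083/2.2300 = 99.0%.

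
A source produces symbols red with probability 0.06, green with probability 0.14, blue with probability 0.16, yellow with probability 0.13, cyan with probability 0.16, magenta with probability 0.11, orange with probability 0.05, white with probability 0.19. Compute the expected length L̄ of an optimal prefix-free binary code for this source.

Repeatedly combine the two least-probable nodes; the expected code length is the sum of the merged weights.
merge 1/20 + 3/50 → 11/100
merge 11/100 + 11/100 → 11/50
merge 13/100 + 7/50 → 27/100
merge 4/25 + 4/25 → 8/25
merge 19/100 + 11/50 → 41/100
merge 27/100 + 8/25 → 59/100
merge 41/100 + 59/100 → 1
L = 11/100 + 11/50 + 27/100 + 8/25 + 41/100 + 59/100 + 1 = 73/25 = 2.92 bits/symbol.

2.92 bits/symbol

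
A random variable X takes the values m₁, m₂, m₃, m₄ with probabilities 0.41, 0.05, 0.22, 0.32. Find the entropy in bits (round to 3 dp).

H = −Σ pᵢ log₂ pᵢ.
−0.41·log₂(0.41) = 0.5274
−0.05·log₂(0.05) = 0.2161
−0.22·log₂(0.22) = 0.4806
−0.32·log₂(0.32) = 0.5260
Sum ≈ 1.7501 → 1.750 bits.

1.750 bits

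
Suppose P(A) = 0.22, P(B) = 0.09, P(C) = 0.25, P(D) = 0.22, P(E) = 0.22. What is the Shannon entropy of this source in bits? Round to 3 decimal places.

H = −Σ pᵢ log₂ pᵢ.
−0.22·log₂(0.22) = 0.4806
−0.09·log₂(0.09) = 0.3127
−0.25·log₂(0.25) = 0.5000
−0.22·log₂(0.22) = 0.4806
−0.22·log₂(0.22) = 0.4806
Sum ≈ 2.2544 → 2.254 bits.

2.254 bits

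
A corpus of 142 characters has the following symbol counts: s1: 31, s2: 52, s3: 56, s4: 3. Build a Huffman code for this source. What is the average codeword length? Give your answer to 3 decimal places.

1.845 bits/symbol

Probabilities are the counts divided by 142.
Repeatedly combine the two least-probable nodes; the expected code length is the sum of the merged weights.
merge 3/142 + 31/142 → 17/71
merge 17/71 + 26/71 → 43/71
merge 28/71 + 43/71 → 1
L = 17/71 + 43/71 + 1 = 131/71 ≈ 1.845 bits/symbol.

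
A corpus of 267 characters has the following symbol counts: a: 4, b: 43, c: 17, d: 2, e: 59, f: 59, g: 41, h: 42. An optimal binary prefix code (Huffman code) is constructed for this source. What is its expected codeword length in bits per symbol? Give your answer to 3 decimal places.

Probabilities are the counts divided by 267.
Repeatedly combine the two least-probable nodes; the expected code length is the sum of the merged weights.
merge 2/267 + 4/267 → 2/89
merge 2/89 + 17/267 → 23/267
merge 23/267 + 41/267 → 64/267
merge 14/89 + 43/267 → 85/267
merge 59/267 + 59/267 → 118/267
merge 64/267 + 85/267 → 149/267
merge 118/267 + 149/267 → 1
L = 2/89 + 23/267 + 64/267 + 85/267 + 118/267 + 149/267 + 1 = 8/3 ≈ 2.667 bits/symbol.

2.667 bits/symbol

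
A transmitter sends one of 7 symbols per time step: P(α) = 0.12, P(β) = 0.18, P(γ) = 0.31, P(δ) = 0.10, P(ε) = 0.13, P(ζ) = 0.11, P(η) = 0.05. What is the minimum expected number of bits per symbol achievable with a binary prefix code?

2.66 bits/symbol

Repeatedly combine the two least-probable nodes; the expected code length is the sum of the merged weights.
merge 1/20 + 1/10 → 3/20
merge 11/100 + 3/25 → 23/100
merge 13/100 + 3/20 → 7/25
merge 9/50 + 23/100 → 41/100
merge 7/25 + 31/100 → 59/100
merge 41/100 + 59/100 → 1
L = 3/20 + 23/100 + 7/25 + 41/100 + 59/100 + 1 = 133/50 = 2.66 bits/symbol.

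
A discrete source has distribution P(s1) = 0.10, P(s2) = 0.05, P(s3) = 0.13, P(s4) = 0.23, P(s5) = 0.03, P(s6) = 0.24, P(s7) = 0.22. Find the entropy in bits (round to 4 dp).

H = −Σ pᵢ log₂ pᵢ.
−0.10·log₂(0.10) = 0.3322
−0.05·log₂(0.05) = 0.2161
−0.13·log₂(0.13) = 0.3826
−0.23·log₂(0.23) = 0.4877
−0.03·log₂(0.03) = 0.1518
−0.24·log₂(0.24) = 0.4941
−0.22·log₂(0.22) = 0.4806
Sum ≈ 2.5451 → 2.5451 bits.

2.5451 bits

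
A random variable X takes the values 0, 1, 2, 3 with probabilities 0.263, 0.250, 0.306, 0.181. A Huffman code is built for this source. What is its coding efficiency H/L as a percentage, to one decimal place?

98.8%

Entropy H = −Σ p log₂ p ≈ 1.9759 bits.
Huffman merges: 181/1000+1/4→431/1000; 263/1000+153/500→569/1000; 431/1000+569/1000→1. L = 2 ≈ 2.0000.
Efficiency = H/L = 1.9759/2.0000 = 98.8%.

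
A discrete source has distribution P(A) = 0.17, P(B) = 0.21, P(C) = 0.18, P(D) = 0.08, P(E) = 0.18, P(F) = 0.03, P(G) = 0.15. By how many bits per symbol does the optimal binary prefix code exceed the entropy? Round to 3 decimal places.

0.068 bits

Entropy H = −Σ p log₂ p ≈ 2.6518 bits.
Huffman merges: 3/100+2/25→11/100; 11/100+3/20→13/50; 17/100+9/50→7/20; 9/50+21/100→39/100; 13/50+7/20→61/100; 39/100+61/100→1. L = 68/25 ≈ 2.7200.
L − H = 2.7200 − 2.6518 = 0.068 bits.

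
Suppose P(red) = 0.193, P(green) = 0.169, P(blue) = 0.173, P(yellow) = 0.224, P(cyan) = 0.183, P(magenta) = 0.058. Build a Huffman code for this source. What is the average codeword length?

2.583 bits/symbol

Repeatedly combine the two least-probable nodes; the expected code length is the sum of the merged weights.
merge 29/500 + 169/1000 → 227/1000
merge 173/1000 + 183/1000 → 89/250
merge 193/1000 + 28/125 → 417/1000
merge 227/1000 + 89/250 → 583/1000
merge 417/1000 + 583/1000 → 1
L = 227/1000 + 89/250 + 417/1000 + 583/1000 + 1 = 2583/1000 = 2.583 bits/symbol.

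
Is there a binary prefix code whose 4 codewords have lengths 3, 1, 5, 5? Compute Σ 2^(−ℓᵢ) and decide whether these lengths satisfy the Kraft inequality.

0.6875; yes

With common denominator 2^5 = 32: Σ 2^(−ℓᵢ) = 4/32 + 16/32 + 1/32 + 1/32 = 22/32 = 0.6875.
Kraft's inequality requires Σ ≤ 1; here Σ = 0.6875 ≤ 1, so such a prefix code exists.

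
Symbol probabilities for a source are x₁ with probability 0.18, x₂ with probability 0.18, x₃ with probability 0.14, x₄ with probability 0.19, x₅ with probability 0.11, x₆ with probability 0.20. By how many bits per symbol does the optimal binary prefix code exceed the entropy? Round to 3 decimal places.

Entropy H = −Σ p log₂ p ≈ 2.5576 bits.
Huffman merges: 11/100+7/50→1/4; 9/50+9/50→9/25; 19/100+1/5→39/100; 1/4+9/25→61/100; 39/100+61/100→1. L = 261/100 ≈ 2.6100.
L − H = 2.6100 − 2.5576 = 0.052 bits.

0.052 bits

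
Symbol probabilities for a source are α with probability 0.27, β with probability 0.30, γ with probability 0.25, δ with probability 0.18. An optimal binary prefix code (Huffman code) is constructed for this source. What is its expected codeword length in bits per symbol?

Repeatedly combine the two least-probable nodes; the expected code length is the sum of the merged weights.
merge 9/50 + 1/4 → 43/100
merge 27/100 + 3/10 → 57/100
merge 43/100 + 57/100 → 1
L = 43/100 + 57/100 + 1 = 2 bits/symbol.

2 bits/symbol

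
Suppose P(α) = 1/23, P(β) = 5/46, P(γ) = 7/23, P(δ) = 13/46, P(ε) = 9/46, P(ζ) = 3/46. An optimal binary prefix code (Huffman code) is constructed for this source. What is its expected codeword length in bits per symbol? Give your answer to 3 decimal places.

2.326 bits/symbol

Repeatedly combine the two least-probable nodes; the expected code length is the sum of the merged weights.
merge 1/23 + 3/46 → 5/46
merge 5/46 + 5/46 → 5/23
merge 9/46 + 5/23 → 19/46
merge 13/46 + 7/23 → 27/46
merge 19/46 + 27/46 → 1
L = 5/46 + 5/23 + 19/46 + 27/46 + 1 = 107/46 ≈ 2.326 bits/symbol.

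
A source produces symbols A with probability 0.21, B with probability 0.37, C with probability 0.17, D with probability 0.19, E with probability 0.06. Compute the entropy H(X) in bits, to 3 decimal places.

H = −Σ pᵢ log₂ pᵢ.
−0.21·log₂(0.21) = 0.4728
−0.37·log₂(0.37) = 0.5307
−0.17·log₂(0.17) = 0.4346
−0.19·log₂(0.19) = 0.4552
−0.06·log₂(0.06) = 0.2435
Sum ≈ 2.1369 → 2.137 bits.

2.137 bits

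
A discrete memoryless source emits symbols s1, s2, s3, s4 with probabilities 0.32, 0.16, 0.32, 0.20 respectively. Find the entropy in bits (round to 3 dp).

H = −Σ pᵢ log₂ pᵢ.
−0.32·log₂(0.32) = 0.5260
−0.16·log₂(0.16) = 0.4230
−0.32·log₂(0.32) = 0.5260
−0.20·log₂(0.20) = 0.4644
Sum ≈ 1.9395 → 1.939 bits.

1.939 bits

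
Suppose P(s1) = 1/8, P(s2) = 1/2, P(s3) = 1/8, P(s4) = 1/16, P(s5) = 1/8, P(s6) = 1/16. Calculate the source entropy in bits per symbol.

Each probability is a power of 1/2, so log₂(1/p) is an integer.
H = Σ p·log₂(1/p) = 1/8·3 + 1/2·1 + 1/8·3 + 1/16·4 + 1/8·3 + 1/16·4 = 2.125 bits.

2.125 bits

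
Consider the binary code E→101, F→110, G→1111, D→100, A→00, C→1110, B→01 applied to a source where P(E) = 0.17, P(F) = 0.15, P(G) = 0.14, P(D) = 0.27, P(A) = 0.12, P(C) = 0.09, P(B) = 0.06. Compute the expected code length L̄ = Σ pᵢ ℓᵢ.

L̄ = Σ pᵢ·ℓᵢ = 0.17·3 + 0.15·3 + 0.14·4 + 0.27·3 + 0.12·2 + 0.09·4 + 0.06·2 = 3.05 bits/symbol.

3.05 bits/symbol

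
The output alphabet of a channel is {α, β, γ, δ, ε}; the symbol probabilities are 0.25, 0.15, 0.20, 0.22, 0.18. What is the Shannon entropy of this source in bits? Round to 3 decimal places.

2.301 bits

H = −Σ pᵢ log₂ pᵢ.
−0.25·log₂(0.25) = 0.5000
−0.15·log₂(0.15) = 0.4105
−0.20·log₂(0.20) = 0.4644
−0.22·log₂(0.22) = 0.4806
−0.18·log₂(0.18) = 0.4453
Sum ≈ 2.3008 → 2.301 bits.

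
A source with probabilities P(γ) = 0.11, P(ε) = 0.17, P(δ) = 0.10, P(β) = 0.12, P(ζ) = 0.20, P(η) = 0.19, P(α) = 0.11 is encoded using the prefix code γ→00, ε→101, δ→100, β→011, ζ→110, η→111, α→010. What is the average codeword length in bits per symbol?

L̄ = Σ pᵢ·ℓᵢ = 0.11·2 + 0.17·3 + 0.10·3 + 0.12·3 + 0.20·3 + 0.19·3 + 0.11·3 = 2.89 bits/symbol.

2.89 bits/symbol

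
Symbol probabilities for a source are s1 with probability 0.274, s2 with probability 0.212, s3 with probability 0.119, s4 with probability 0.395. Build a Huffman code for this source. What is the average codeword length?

1.936 bits/symbol

Repeatedly combine the two least-probable nodes; the expected code length is the sum of the merged weights.
merge 119/1000 + 53/250 → 331/1000
merge 137/500 + 331/1000 → 121/200
merge 79/200 + 121/200 → 1
L = 331/1000 + 121/200 + 1 = 242/125 = 1.936 bits/symbol.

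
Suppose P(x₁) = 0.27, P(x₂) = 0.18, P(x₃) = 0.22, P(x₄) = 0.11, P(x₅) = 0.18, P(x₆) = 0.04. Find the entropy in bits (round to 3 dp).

2.417 bits

H = −Σ pᵢ log₂ pᵢ.
−0.27·log₂(0.27) = 0.5100
−0.18·log₂(0.18) = 0.4453
−0.22·log₂(0.22) = 0.4806
−0.11·log₂(0.11) = 0.3503
−0.18·log₂(0.18) = 0.4453
−0.04·log₂(0.04) = 0.1858
Sum ≈ 2.4173 → 2.417 bits.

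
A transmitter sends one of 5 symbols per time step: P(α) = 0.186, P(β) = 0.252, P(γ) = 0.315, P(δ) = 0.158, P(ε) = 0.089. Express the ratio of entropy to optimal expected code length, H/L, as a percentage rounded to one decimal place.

Entropy H = −Σ p log₂ p ≈ 2.2086 bits.
Huffman merges: 89/1000+79/500→247/1000; 93/500+247/1000→433/1000; 63/250+63/200→567/1000; 433/1000+567/1000→1. L = 2247/1000 ≈ 2.2470.
Efficiency = H/L = 2.2086/2.2470 = 98.3%.

98.3%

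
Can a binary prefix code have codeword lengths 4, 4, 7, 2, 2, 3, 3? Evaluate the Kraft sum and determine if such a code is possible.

With common denominator 2^7 = 128: Σ 2^(−ℓᵢ) = 8/128 + 8/128 + 1/128 + 32/128 + 32/128 + 16/128 + 16/128 = 113/128 = 0.8828125.
Kraft's inequality requires Σ ≤ 1; here Σ = 0.8828125 ≤ 1, so such a prefix code exists.

0.8828125; yes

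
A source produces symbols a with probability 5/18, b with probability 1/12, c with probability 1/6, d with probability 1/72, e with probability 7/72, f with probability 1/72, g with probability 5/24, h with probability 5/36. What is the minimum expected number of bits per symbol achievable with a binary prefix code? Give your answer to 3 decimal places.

Repeatedly combine the two least-probable nodes; the expected code length is the sum of the merged weights.
merge 1/72 + 1/72 → 1/36
merge 1/36 + 1/12 → 1/9
merge 7/72 + 1/9 → 5/24
merge 5/36 + 1/6 → 11/36
merge 5/24 + 5/24 → 5/12
merge 5/18 + 11/36 → 7/12
merge 5/12 + 7/12 → 1
L = 1/36 + 1/9 + 5/24 + 11/36 + 5/12 + 7/12 + 1 = 191/72 ≈ 2.653 bits/symbol.

2.653 bits/symbol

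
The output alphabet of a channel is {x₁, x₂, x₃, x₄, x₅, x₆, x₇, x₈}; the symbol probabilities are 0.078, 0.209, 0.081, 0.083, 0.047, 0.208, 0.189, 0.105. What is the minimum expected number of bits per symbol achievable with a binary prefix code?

2.872 bits/symbol

Repeatedly combine the two least-probable nodes; the expected code length is the sum of the merged weights.
merge 47/1000 + 39/500 → 1/8
merge 81/1000 + 83/1000 → 41/250
merge 21/200 + 1/8 → 23/100
merge 41/250 + 189/1000 → 353/1000
merge 26/125 + 209/1000 → 417/1000
merge 23/100 + 353/1000 → 583/1000
merge 417/1000 + 583/1000 → 1
L = 1/8 + 41/250 + 23/100 + 353/1000 + 417/1000 + 583/1000 + 1 = 359/125 = 2.872 bits/symbol.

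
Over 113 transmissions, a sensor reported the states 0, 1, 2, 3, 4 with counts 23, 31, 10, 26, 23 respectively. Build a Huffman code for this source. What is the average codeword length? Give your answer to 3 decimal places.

2.292 bits/symbol

Probabilities are the counts divided by 113.
Repeatedly combine the two least-probable nodes; the expected code length is the sum of the merged weights.
merge 10/113 + 23/113 → 33/113
merge 23/113 + 26/113 → 49/113
merge 31/113 + 33/113 → 64/113
merge 49/113 + 64/113 → 1
L = 33/113 + 49/113 + 64/113 + 1 = 259/113 ≈ 2.292 bits/symbol.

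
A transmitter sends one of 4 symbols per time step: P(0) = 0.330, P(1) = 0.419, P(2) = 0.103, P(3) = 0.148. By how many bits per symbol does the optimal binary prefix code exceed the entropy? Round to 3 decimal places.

0.033 bits

Entropy H = −Σ p log₂ p ≈ 1.7994 bits.
Huffman merges: 103/1000+37/250→251/1000; 251/1000+33/100→581/1000; 419/1000+581/1000→1. L = 229/125 ≈ 1.8320.
L − H = 1.8320 − 1.7994 = 0.033 bits.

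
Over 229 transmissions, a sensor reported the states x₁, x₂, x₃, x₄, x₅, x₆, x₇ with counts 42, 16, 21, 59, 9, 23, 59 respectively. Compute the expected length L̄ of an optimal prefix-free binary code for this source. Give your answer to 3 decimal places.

Probabilities are the counts divided by 229.
Repeatedly combine the two least-probable nodes; the expected code length is the sum of the merged weights.
merge 9/229 + 16/229 → 25/229
merge 21/229 + 23/229 → 44/229
merge 25/229 + 42/229 → 67/229
merge 44/229 + 59/229 → 103/229
merge 59/229 + 67/229 → 126/229
merge 103/229 + 126/229 → 1
L = 25/229 + 44/229 + 67/229 + 103/229 + 126/229 + 1 = 594/229 ≈ 2.594 bits/symbol.

2.594 bits/symbol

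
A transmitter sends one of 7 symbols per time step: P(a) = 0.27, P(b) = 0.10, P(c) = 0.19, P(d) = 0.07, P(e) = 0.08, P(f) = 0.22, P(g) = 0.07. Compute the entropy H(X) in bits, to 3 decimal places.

H = −Σ pᵢ log₂ pᵢ.
−0.27·log₂(0.27) = 0.5100
−0.10·log₂(0.10) = 0.3322
−0.19·log₂(0.19) = 0.4552
−0.07·log₂(0.07) = 0.2686
−0.08·log₂(0.08) = 0.2915
−0.22·log₂(0.22) = 0.4806
−0.07·log₂(0.07) = 0.2686
Sum ≈ 2.6066 → 2.607 bits.

2.607 bits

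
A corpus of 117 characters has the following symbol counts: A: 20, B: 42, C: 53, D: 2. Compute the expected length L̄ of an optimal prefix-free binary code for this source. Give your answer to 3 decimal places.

Probabilities are the counts divided by 117.
Repeatedly combine the two least-probable nodes; the expected code length is the sum of the merged weights.
merge 2/117 + 20/117 → 22/117
merge 22/117 + 14/39 → 64/117
merge 53/117 + 64/117 → 1
L = 22/117 + 64/117 + 1 = 203/117 ≈ 1.735 bits/symbol.

1.735 bits/symbol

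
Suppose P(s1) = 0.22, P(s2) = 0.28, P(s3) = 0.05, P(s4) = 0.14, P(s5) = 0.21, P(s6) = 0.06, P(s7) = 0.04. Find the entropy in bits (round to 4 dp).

H = −Σ pᵢ log₂ pᵢ.
−0.22·log₂(0.22) = 0.4806
−0.28·log₂(0.28) = 0.5142
−0.05·log₂(0.05) = 0.2161
−0.14·log₂(0.14) = 0.3971
−0.21·log₂(0.21) = 0.4728
−0.06·log₂(0.06) = 0.2435
−0.04·log₂(0.04) = 0.1858
Sum ≈ 2.5101 → 2.5101 bits.

2.5101 bits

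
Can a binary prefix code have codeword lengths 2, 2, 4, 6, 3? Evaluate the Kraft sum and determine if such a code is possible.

With common denominator 2^6 = 64: Σ 2^(−ℓᵢ) = 16/64 + 16/64 + 4/64 + 1/64 + 8/64 = 45/64 = 0.703125.
Kraft's inequality requires Σ ≤ 1; here Σ = 0.703125 ≤ 1, so such a prefix code exists.

0.703125; yes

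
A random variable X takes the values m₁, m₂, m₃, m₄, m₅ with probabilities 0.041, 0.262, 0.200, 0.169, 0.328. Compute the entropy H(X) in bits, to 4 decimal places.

H = −Σ pᵢ log₂ pᵢ.
−0.041·log₂(0.041) = 0.1889
−0.262·log₂(0.262) = 0.5063
−0.200·log₂(0.200) = 0.4644
−0.169·log₂(0.169) = 0.4335
−0.328·log₂(0.328) = 0.5275
Sum ≈ 2.1206 → 2.1206 bits.

2.1206 bits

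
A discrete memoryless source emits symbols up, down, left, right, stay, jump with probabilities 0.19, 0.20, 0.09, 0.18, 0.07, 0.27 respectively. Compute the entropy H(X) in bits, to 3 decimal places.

2.456 bits

H = −Σ pᵢ log₂ pᵢ.
−0.19·log₂(0.19) = 0.4552
−0.20·log₂(0.20) = 0.4644
−0.09·log₂(0.09) = 0.3127
−0.18·log₂(0.18) = 0.4453
−0.07·log₂(0.07) = 0.2686
−0.27·log₂(0.27) = 0.5100
Sum ≈ 2.4562 → 2.456 bits.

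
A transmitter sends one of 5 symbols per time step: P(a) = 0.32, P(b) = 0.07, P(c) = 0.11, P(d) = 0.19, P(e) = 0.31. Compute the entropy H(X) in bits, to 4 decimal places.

2.1239 bits

H = −Σ pᵢ log₂ pᵢ.
−0.32·log₂(0.32) = 0.5260
−0.07·log₂(0.07) = 0.2686
−0.11·log₂(0.11) = 0.3503
−0.19·log₂(0.19) = 0.4552
−0.31·log₂(0.31) = 0.5238
Sum ≈ 2.1239 → 2.1239 bits.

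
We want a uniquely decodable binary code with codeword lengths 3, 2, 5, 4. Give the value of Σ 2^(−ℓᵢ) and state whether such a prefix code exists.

0.46875; yes

With common denominator 2^5 = 32: Σ 2^(−ℓᵢ) = 4/32 + 8/32 + 1/32 + 2/32 = 15/32 = 0.46875.
Kraft's inequality requires Σ ≤ 1; here Σ = 0.46875 ≤ 1, so such a prefix code exists.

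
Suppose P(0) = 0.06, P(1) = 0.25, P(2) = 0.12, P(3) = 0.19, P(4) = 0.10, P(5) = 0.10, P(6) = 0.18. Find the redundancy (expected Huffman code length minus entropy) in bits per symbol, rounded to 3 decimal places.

Entropy H = −Σ p log₂ p ≈ 2.6755 bits.
Huffman merges: 3/50+1/10→4/25; 1/10+3/25→11/50; 4/25+9/50→17/50; 19/100+11/50→41/100; 1/4+17/50→59/100; 41/100+59/100→1. L = 68/25 ≈ 2.7200.
L − H = 2.7200 − 2.6755 = 0.044 bits.

0.044 bits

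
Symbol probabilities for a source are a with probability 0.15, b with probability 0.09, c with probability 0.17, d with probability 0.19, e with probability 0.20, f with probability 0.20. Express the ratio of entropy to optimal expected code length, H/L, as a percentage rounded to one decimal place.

Entropy H = −Σ p log₂ p ≈ 2.5418 bits.
Huffman merges: 9/100+3/20→6/25; 17/100+19/100→9/25; 1/5+1/5→2/5; 6/25+9/25→3/5; 2/5+3/5→1. L = 13/5 ≈ 2.6000.
Efficiency = H/L = 2.5418/2.6000 = 97.8%.

97.8%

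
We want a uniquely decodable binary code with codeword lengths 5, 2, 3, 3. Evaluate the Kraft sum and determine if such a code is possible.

With common denominator 2^5 = 32: Σ 2^(−ℓᵢ) = 1/32 + 8/32 + 4/32 + 4/32 = 17/32 = 0.53125.
Kraft's inequality requires Σ ≤ 1; here Σ = 0.53125 ≤ 1, so such a prefix code exists.

0.53125; yes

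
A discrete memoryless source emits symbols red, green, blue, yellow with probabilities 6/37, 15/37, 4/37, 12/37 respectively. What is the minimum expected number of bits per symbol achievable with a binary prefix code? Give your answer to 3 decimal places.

1.865 bits/symbol

Repeatedly combine the two least-probable nodes; the expected code length is the sum of the merged weights.
merge 4/37 + 6/37 → 10/37
merge 10/37 + 12/37 → 22/37
merge 15/37 + 22/37 → 1
L = 10/37 + 22/37 + 1 = 69/37 ≈ 1.865 bits/symbol.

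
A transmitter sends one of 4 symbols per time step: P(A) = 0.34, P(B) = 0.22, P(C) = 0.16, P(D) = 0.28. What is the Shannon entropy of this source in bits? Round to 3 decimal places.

1.947 bits

H = −Σ pᵢ log₂ pᵢ.
−0.34·log₂(0.34) = 0.5292
−0.22·log₂(0.22) = 0.4806
−0.16·log₂(0.16) = 0.4230
−0.28·log₂(0.28) = 0.5142
Sum ≈ 1.9470 → 1.947 bits.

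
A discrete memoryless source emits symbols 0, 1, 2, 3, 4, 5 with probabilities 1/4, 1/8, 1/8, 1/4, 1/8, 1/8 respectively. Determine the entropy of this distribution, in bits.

2.5 bits

Each probability is a power of 1/2, so log₂(1/p) is an integer.
H = Σ p·log₂(1/p) = 1/4·2 + 1/8·3 + 1/8·3 + 1/4·2 + 1/8·3 + 1/8·3 = 2.5 bits.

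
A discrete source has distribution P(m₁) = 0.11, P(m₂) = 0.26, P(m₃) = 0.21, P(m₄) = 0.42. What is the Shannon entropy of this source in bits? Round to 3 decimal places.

H = −Σ pᵢ log₂ pᵢ.
−0.11·log₂(0.11) = 0.3503
−0.26·log₂(0.26) = 0.5053
−0.21·log₂(0.21) = 0.4728
−0.42·log₂(0.42) = 0.5256
Sum ≈ 1.8540 → 1.854 bits.

1.854 bits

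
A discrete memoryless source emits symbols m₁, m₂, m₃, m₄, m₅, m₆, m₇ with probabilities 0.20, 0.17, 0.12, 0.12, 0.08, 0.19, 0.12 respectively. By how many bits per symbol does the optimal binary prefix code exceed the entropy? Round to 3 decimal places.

0.053 bits

Entropy H = −Σ p log₂ p ≈ 2.7469 bits.
Huffman merges: 2/25+3/25→1/5; 3/25+3/25→6/25; 17/100+19/100→9/25; 1/5+1/5→2/5; 6/25+9/25→3/5; 2/5+3/5→1. L = 14/5 ≈ 2.8000.
L − H = 2.8000 − 2.7469 = 0.053 bits.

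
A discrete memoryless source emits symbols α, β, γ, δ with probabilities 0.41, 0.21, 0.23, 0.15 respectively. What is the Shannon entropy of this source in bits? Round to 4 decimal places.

1.8984 bits

H = −Σ pᵢ log₂ pᵢ.
−0.41·log₂(0.41) = 0.5274
−0.21·log₂(0.21) = 0.4728
−0.23·log₂(0.23) = 0.4877
−0.15·log₂(0.15) = 0.4105
Sum ≈ 1.8984 → 1.8984 bits.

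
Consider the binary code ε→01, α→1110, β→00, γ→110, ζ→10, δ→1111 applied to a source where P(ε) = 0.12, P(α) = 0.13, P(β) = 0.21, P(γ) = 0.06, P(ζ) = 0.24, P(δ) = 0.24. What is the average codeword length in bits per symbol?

L̄ = Σ pᵢ·ℓᵢ = 0.12·2 + 0.13·4 + 0.21·2 + 0.06·3 + 0.24·2 + 0.24·4 = 2.8 bits/symbol.

2.8 bits/symbol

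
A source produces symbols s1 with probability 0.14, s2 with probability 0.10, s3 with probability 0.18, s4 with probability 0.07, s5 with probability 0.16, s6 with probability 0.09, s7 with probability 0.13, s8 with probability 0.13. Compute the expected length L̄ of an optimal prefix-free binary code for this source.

2.98 bits/symbol

Repeatedly combine the two least-probable nodes; the expected code length is the sum of the merged weights.
merge 7/100 + 9/100 → 4/25
merge 1/10 + 13/100 → 23/100
merge 13/100 + 7/50 → 27/100
merge 4/25 + 4/25 → 8/25
merge 9/50 + 23/100 → 41/100
merge 27/100 + 8/25 → 59/100
merge 41/100 + 59/100 → 1
L = 4/25 + 23/100 + 27/100 + 8/25 + 41/100 + 59/100 + 1 = 149/50 = 2.98 bits/symbol.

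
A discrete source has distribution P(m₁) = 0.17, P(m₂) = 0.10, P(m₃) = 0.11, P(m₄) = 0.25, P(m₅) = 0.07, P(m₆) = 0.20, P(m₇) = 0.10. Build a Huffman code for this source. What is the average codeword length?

2.72 bits/symbol

Repeatedly combine the two least-probable nodes; the expected code length is the sum of the merged weights.
merge 7/100 + 1/10 → 17/100
merge 1/10 + 11/100 → 21/100
merge 17/100 + 17/100 → 17/50
merge 1/5 + 21/100 → 41/100
merge 1/4 + 17/50 → 59/100
merge 41/100 + 59/100 → 1
L = 17/100 + 21/100 + 17/50 + 41/100 + 59/100 + 1 = 68/25 = 2.72 bits/symbol.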